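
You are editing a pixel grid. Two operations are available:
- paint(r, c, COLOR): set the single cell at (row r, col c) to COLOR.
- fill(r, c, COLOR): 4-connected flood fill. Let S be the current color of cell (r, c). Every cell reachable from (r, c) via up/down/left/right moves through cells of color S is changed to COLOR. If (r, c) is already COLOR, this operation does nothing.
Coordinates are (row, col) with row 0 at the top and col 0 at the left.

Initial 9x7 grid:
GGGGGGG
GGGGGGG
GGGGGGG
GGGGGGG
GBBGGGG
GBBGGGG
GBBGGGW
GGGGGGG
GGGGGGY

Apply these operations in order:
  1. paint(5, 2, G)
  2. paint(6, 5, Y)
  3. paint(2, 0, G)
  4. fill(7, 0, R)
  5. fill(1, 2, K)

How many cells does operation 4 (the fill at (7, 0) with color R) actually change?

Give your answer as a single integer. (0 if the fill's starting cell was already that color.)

Answer: 55

Derivation:
After op 1 paint(5,2,G):
GGGGGGG
GGGGGGG
GGGGGGG
GGGGGGG
GBBGGGG
GBGGGGG
GBBGGGW
GGGGGGG
GGGGGGY
After op 2 paint(6,5,Y):
GGGGGGG
GGGGGGG
GGGGGGG
GGGGGGG
GBBGGGG
GBGGGGG
GBBGGYW
GGGGGGG
GGGGGGY
After op 3 paint(2,0,G):
GGGGGGG
GGGGGGG
GGGGGGG
GGGGGGG
GBBGGGG
GBGGGGG
GBBGGYW
GGGGGGG
GGGGGGY
After op 4 fill(7,0,R) [55 cells changed]:
RRRRRRR
RRRRRRR
RRRRRRR
RRRRRRR
RBBRRRR
RBRRRRR
RBBRRYW
RRRRRRR
RRRRRRY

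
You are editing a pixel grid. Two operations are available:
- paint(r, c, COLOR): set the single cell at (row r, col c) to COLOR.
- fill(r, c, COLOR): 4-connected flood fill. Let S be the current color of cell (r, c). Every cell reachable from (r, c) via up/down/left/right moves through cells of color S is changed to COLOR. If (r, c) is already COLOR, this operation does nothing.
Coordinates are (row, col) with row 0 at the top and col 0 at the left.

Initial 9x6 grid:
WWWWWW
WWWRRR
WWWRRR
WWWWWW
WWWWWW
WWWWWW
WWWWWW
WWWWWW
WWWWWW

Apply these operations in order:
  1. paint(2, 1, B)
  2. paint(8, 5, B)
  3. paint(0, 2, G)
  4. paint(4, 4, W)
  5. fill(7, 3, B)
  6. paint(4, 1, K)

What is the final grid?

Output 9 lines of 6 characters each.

Answer: BBGWWW
BBBRRR
BBBRRR
BBBBBB
BKBBBB
BBBBBB
BBBBBB
BBBBBB
BBBBBB

Derivation:
After op 1 paint(2,1,B):
WWWWWW
WWWRRR
WBWRRR
WWWWWW
WWWWWW
WWWWWW
WWWWWW
WWWWWW
WWWWWW
After op 2 paint(8,5,B):
WWWWWW
WWWRRR
WBWRRR
WWWWWW
WWWWWW
WWWWWW
WWWWWW
WWWWWW
WWWWWB
After op 3 paint(0,2,G):
WWGWWW
WWWRRR
WBWRRR
WWWWWW
WWWWWW
WWWWWW
WWWWWW
WWWWWW
WWWWWB
After op 4 paint(4,4,W):
WWGWWW
WWWRRR
WBWRRR
WWWWWW
WWWWWW
WWWWWW
WWWWWW
WWWWWW
WWWWWB
After op 5 fill(7,3,B) [42 cells changed]:
BBGWWW
BBBRRR
BBBRRR
BBBBBB
BBBBBB
BBBBBB
BBBBBB
BBBBBB
BBBBBB
After op 6 paint(4,1,K):
BBGWWW
BBBRRR
BBBRRR
BBBBBB
BKBBBB
BBBBBB
BBBBBB
BBBBBB
BBBBBB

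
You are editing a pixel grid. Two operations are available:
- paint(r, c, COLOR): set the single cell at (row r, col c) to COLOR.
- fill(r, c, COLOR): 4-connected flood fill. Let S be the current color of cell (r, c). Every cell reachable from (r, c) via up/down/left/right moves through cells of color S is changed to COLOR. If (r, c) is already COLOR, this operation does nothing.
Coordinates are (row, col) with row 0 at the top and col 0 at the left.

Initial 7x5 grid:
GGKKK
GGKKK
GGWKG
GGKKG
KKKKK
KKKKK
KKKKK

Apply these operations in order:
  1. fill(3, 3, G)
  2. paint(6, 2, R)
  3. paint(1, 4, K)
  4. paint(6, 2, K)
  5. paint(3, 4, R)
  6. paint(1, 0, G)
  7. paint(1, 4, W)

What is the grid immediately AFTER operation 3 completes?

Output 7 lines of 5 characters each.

After op 1 fill(3,3,G) [24 cells changed]:
GGGGG
GGGGG
GGWGG
GGGGG
GGGGG
GGGGG
GGGGG
After op 2 paint(6,2,R):
GGGGG
GGGGG
GGWGG
GGGGG
GGGGG
GGGGG
GGRGG
After op 3 paint(1,4,K):
GGGGG
GGGGK
GGWGG
GGGGG
GGGGG
GGGGG
GGRGG

Answer: GGGGG
GGGGK
GGWGG
GGGGG
GGGGG
GGGGG
GGRGG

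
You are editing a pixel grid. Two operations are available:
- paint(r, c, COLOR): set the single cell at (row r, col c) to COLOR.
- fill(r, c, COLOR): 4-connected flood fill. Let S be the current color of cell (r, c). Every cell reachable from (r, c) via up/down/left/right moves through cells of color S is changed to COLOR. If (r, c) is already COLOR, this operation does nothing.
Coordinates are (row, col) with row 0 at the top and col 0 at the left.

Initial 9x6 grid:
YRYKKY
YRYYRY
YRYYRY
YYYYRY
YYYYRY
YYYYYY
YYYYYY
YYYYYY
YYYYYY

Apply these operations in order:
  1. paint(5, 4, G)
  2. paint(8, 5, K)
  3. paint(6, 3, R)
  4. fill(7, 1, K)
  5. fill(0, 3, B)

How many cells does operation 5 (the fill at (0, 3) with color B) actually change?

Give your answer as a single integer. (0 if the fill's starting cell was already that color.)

Answer: 45

Derivation:
After op 1 paint(5,4,G):
YRYKKY
YRYYRY
YRYYRY
YYYYRY
YYYYRY
YYYYGY
YYYYYY
YYYYYY
YYYYYY
After op 2 paint(8,5,K):
YRYKKY
YRYYRY
YRYYRY
YYYYRY
YYYYRY
YYYYGY
YYYYYY
YYYYYY
YYYYYK
After op 3 paint(6,3,R):
YRYKKY
YRYYRY
YRYYRY
YYYYRY
YYYYRY
YYYYGY
YYYRYY
YYYYYY
YYYYYK
After op 4 fill(7,1,K) [42 cells changed]:
KRKKKK
KRKKRK
KRKKRK
KKKKRK
KKKKRK
KKKKGK
KKKRKK
KKKKKK
KKKKKK
After op 5 fill(0,3,B) [45 cells changed]:
BRBBBB
BRBBRB
BRBBRB
BBBBRB
BBBBRB
BBBBGB
BBBRBB
BBBBBB
BBBBBB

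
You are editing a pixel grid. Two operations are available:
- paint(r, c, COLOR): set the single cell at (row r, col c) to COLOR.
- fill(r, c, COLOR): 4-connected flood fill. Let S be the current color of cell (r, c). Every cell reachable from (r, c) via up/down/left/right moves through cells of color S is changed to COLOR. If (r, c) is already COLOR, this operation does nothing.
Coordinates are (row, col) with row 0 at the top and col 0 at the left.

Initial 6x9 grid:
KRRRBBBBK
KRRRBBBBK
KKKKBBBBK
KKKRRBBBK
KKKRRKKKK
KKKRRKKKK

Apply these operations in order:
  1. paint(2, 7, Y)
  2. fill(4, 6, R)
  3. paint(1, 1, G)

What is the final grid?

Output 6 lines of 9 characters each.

After op 1 paint(2,7,Y):
KRRRBBBBK
KRRRBBBBK
KKKKBBBYK
KKKRRBBBK
KKKRRKKKK
KKKRRKKKK
After op 2 fill(4,6,R) [12 cells changed]:
KRRRBBBBR
KRRRBBBBR
KKKKBBBYR
KKKRRBBBR
KKKRRRRRR
KKKRRRRRR
After op 3 paint(1,1,G):
KRRRBBBBR
KGRRBBBBR
KKKKBBBYR
KKKRRBBBR
KKKRRRRRR
KKKRRRRRR

Answer: KRRRBBBBR
KGRRBBBBR
KKKKBBBYR
KKKRRBBBR
KKKRRRRRR
KKKRRRRRR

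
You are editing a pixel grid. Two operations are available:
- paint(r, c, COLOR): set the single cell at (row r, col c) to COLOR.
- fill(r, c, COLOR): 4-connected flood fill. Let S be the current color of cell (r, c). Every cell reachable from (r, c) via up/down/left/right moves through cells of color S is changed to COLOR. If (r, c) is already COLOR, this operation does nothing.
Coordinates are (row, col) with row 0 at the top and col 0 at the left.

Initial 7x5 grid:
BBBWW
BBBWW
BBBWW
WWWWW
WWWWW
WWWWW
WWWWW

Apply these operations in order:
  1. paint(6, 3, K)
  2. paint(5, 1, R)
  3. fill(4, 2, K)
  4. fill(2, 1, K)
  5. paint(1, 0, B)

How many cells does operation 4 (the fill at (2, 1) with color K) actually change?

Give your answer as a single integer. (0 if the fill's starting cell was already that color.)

Answer: 9

Derivation:
After op 1 paint(6,3,K):
BBBWW
BBBWW
BBBWW
WWWWW
WWWWW
WWWWW
WWWKW
After op 2 paint(5,1,R):
BBBWW
BBBWW
BBBWW
WWWWW
WWWWW
WRWWW
WWWKW
After op 3 fill(4,2,K) [24 cells changed]:
BBBKK
BBBKK
BBBKK
KKKKK
KKKKK
KRKKK
KKKKK
After op 4 fill(2,1,K) [9 cells changed]:
KKKKK
KKKKK
KKKKK
KKKKK
KKKKK
KRKKK
KKKKK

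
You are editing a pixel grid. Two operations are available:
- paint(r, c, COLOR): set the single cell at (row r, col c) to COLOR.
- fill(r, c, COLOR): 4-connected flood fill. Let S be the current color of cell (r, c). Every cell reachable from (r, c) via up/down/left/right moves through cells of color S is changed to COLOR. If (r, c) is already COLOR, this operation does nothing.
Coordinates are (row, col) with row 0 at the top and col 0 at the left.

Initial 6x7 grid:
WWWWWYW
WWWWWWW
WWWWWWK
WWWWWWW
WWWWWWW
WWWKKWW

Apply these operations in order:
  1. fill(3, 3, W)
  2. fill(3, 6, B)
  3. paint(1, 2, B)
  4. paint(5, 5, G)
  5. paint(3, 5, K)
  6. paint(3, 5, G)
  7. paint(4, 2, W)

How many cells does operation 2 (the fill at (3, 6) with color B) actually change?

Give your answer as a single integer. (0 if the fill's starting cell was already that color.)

Answer: 38

Derivation:
After op 1 fill(3,3,W) [0 cells changed]:
WWWWWYW
WWWWWWW
WWWWWWK
WWWWWWW
WWWWWWW
WWWKKWW
After op 2 fill(3,6,B) [38 cells changed]:
BBBBBYB
BBBBBBB
BBBBBBK
BBBBBBB
BBBBBBB
BBBKKBB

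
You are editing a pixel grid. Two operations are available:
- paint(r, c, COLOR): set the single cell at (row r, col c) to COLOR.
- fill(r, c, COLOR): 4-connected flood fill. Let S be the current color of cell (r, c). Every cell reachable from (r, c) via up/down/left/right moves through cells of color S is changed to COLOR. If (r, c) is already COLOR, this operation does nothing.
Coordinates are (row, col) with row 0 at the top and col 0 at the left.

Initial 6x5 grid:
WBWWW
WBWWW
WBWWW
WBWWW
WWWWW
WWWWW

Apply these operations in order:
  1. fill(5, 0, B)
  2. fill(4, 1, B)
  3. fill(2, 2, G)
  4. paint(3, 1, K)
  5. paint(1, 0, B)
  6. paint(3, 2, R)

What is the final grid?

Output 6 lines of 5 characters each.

Answer: GGGGG
BGGGG
GGGGG
GKRGG
GGGGG
GGGGG

Derivation:
After op 1 fill(5,0,B) [26 cells changed]:
BBBBB
BBBBB
BBBBB
BBBBB
BBBBB
BBBBB
After op 2 fill(4,1,B) [0 cells changed]:
BBBBB
BBBBB
BBBBB
BBBBB
BBBBB
BBBBB
After op 3 fill(2,2,G) [30 cells changed]:
GGGGG
GGGGG
GGGGG
GGGGG
GGGGG
GGGGG
After op 4 paint(3,1,K):
GGGGG
GGGGG
GGGGG
GKGGG
GGGGG
GGGGG
After op 5 paint(1,0,B):
GGGGG
BGGGG
GGGGG
GKGGG
GGGGG
GGGGG
After op 6 paint(3,2,R):
GGGGG
BGGGG
GGGGG
GKRGG
GGGGG
GGGGG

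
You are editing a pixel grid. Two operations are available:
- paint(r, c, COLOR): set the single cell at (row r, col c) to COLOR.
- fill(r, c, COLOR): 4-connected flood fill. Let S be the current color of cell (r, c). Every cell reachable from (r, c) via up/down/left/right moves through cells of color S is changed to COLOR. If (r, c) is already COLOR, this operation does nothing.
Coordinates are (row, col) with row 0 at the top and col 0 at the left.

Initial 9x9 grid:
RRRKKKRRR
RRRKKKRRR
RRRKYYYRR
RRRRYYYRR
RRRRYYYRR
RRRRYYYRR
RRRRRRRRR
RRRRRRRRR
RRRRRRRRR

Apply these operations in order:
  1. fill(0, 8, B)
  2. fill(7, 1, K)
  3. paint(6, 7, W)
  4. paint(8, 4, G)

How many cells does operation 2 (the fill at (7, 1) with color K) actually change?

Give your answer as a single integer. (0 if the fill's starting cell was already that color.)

Answer: 62

Derivation:
After op 1 fill(0,8,B) [62 cells changed]:
BBBKKKBBB
BBBKKKBBB
BBBKYYYBB
BBBBYYYBB
BBBBYYYBB
BBBBYYYBB
BBBBBBBBB
BBBBBBBBB
BBBBBBBBB
After op 2 fill(7,1,K) [62 cells changed]:
KKKKKKKKK
KKKKKKKKK
KKKKYYYKK
KKKKYYYKK
KKKKYYYKK
KKKKYYYKK
KKKKKKKKK
KKKKKKKKK
KKKKKKKKK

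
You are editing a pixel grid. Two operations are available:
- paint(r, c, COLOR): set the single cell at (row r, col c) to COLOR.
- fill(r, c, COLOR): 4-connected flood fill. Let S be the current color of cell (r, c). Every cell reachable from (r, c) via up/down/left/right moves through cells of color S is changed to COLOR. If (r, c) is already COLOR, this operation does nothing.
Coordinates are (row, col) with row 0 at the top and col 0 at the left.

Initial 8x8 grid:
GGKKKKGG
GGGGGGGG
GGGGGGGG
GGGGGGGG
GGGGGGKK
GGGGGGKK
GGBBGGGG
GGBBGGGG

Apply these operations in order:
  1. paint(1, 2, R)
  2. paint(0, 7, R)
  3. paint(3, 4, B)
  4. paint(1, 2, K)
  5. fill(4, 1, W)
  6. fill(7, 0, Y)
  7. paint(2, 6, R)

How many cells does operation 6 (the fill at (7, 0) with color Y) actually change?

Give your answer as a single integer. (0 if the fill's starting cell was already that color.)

Answer: 49

Derivation:
After op 1 paint(1,2,R):
GGKKKKGG
GGRGGGGG
GGGGGGGG
GGGGGGGG
GGGGGGKK
GGGGGGKK
GGBBGGGG
GGBBGGGG
After op 2 paint(0,7,R):
GGKKKKGR
GGRGGGGG
GGGGGGGG
GGGGGGGG
GGGGGGKK
GGGGGGKK
GGBBGGGG
GGBBGGGG
After op 3 paint(3,4,B):
GGKKKKGR
GGRGGGGG
GGGGGGGG
GGGGBGGG
GGGGGGKK
GGGGGGKK
GGBBGGGG
GGBBGGGG
After op 4 paint(1,2,K):
GGKKKKGR
GGKGGGGG
GGGGGGGG
GGGGBGGG
GGGGGGKK
GGGGGGKK
GGBBGGGG
GGBBGGGG
After op 5 fill(4,1,W) [49 cells changed]:
WWKKKKWR
WWKWWWWW
WWWWWWWW
WWWWBWWW
WWWWWWKK
WWWWWWKK
WWBBWWWW
WWBBWWWW
After op 6 fill(7,0,Y) [49 cells changed]:
YYKKKKYR
YYKYYYYY
YYYYYYYY
YYYYBYYY
YYYYYYKK
YYYYYYKK
YYBBYYYY
YYBBYYYY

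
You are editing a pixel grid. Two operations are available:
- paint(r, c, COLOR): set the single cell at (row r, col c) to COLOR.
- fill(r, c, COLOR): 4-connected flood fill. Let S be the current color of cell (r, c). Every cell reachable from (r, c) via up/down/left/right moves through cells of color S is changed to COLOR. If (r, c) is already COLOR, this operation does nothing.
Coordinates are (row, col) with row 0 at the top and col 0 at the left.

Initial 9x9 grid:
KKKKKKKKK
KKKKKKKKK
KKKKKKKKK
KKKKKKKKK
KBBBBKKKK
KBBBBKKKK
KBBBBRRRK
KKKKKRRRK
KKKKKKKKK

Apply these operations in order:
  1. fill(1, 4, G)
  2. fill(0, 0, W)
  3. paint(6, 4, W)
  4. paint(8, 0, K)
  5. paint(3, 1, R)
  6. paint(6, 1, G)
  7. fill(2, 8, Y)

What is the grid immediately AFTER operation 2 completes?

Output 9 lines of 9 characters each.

After op 1 fill(1,4,G) [63 cells changed]:
GGGGGGGGG
GGGGGGGGG
GGGGGGGGG
GGGGGGGGG
GBBBBGGGG
GBBBBGGGG
GBBBBRRRG
GGGGGRRRG
GGGGGGGGG
After op 2 fill(0,0,W) [63 cells changed]:
WWWWWWWWW
WWWWWWWWW
WWWWWWWWW
WWWWWWWWW
WBBBBWWWW
WBBBBWWWW
WBBBBRRRW
WWWWWRRRW
WWWWWWWWW

Answer: WWWWWWWWW
WWWWWWWWW
WWWWWWWWW
WWWWWWWWW
WBBBBWWWW
WBBBBWWWW
WBBBBRRRW
WWWWWRRRW
WWWWWWWWW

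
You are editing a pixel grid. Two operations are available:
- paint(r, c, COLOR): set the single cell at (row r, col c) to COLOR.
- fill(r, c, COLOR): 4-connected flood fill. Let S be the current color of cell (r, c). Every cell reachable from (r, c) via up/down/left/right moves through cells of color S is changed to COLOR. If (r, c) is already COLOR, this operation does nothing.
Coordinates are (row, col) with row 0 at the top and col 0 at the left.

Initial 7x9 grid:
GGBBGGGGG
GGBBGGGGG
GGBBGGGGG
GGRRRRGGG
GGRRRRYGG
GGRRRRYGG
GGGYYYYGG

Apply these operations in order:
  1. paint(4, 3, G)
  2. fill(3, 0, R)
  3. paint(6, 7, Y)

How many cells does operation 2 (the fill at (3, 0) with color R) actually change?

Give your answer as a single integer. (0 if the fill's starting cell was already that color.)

Answer: 15

Derivation:
After op 1 paint(4,3,G):
GGBBGGGGG
GGBBGGGGG
GGBBGGGGG
GGRRRRGGG
GGRGRRYGG
GGRRRRYGG
GGGYYYYGG
After op 2 fill(3,0,R) [15 cells changed]:
RRBBGGGGG
RRBBGGGGG
RRBBGGGGG
RRRRRRGGG
RRRGRRYGG
RRRRRRYGG
RRRYYYYGG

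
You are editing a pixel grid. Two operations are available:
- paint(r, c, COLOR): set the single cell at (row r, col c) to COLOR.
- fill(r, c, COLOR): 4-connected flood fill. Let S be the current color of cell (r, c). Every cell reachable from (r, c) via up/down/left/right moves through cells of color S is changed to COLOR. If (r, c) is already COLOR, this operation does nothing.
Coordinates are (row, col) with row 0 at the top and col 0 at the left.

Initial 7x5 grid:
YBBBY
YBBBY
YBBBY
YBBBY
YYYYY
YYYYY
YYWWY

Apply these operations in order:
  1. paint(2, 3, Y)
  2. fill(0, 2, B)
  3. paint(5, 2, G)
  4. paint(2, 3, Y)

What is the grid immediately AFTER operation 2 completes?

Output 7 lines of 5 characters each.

Answer: YBBBY
YBBBY
YBBYY
YBBBY
YYYYY
YYYYY
YYWWY

Derivation:
After op 1 paint(2,3,Y):
YBBBY
YBBBY
YBBYY
YBBBY
YYYYY
YYYYY
YYWWY
After op 2 fill(0,2,B) [0 cells changed]:
YBBBY
YBBBY
YBBYY
YBBBY
YYYYY
YYYYY
YYWWY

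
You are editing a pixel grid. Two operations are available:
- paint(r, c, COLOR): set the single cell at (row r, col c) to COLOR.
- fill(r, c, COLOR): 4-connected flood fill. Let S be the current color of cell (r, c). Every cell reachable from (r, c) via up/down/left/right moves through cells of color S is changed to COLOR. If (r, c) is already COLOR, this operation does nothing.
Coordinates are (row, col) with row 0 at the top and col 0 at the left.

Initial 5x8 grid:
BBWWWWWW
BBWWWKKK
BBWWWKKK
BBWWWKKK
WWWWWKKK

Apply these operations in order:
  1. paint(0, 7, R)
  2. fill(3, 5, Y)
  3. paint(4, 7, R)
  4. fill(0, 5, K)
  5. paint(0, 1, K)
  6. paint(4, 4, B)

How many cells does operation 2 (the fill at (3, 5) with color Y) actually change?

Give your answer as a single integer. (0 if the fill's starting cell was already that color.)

After op 1 paint(0,7,R):
BBWWWWWR
BBWWWKKK
BBWWWKKK
BBWWWKKK
WWWWWKKK
After op 2 fill(3,5,Y) [12 cells changed]:
BBWWWWWR
BBWWWYYY
BBWWWYYY
BBWWWYYY
WWWWWYYY

Answer: 12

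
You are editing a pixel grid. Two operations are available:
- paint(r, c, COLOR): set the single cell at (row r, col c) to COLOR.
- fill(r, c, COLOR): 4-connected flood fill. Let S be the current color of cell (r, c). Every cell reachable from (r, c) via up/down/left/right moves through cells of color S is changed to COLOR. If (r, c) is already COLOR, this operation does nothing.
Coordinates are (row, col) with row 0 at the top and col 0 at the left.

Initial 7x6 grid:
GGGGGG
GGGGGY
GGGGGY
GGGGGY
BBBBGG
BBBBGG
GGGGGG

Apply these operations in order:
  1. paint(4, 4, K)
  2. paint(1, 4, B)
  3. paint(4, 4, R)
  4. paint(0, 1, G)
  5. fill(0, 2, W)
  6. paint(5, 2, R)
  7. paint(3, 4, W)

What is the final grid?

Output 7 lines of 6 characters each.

Answer: WWWWWW
WWWWBY
WWWWWY
WWWWWY
BBBBRG
BBRBGG
GGGGGG

Derivation:
After op 1 paint(4,4,K):
GGGGGG
GGGGGY
GGGGGY
GGGGGY
BBBBKG
BBBBGG
GGGGGG
After op 2 paint(1,4,B):
GGGGGG
GGGGBY
GGGGGY
GGGGGY
BBBBKG
BBBBGG
GGGGGG
After op 3 paint(4,4,R):
GGGGGG
GGGGBY
GGGGGY
GGGGGY
BBBBRG
BBBBGG
GGGGGG
After op 4 paint(0,1,G):
GGGGGG
GGGGBY
GGGGGY
GGGGGY
BBBBRG
BBBBGG
GGGGGG
After op 5 fill(0,2,W) [20 cells changed]:
WWWWWW
WWWWBY
WWWWWY
WWWWWY
BBBBRG
BBBBGG
GGGGGG
After op 6 paint(5,2,R):
WWWWWW
WWWWBY
WWWWWY
WWWWWY
BBBBRG
BBRBGG
GGGGGG
After op 7 paint(3,4,W):
WWWWWW
WWWWBY
WWWWWY
WWWWWY
BBBBRG
BBRBGG
GGGGGG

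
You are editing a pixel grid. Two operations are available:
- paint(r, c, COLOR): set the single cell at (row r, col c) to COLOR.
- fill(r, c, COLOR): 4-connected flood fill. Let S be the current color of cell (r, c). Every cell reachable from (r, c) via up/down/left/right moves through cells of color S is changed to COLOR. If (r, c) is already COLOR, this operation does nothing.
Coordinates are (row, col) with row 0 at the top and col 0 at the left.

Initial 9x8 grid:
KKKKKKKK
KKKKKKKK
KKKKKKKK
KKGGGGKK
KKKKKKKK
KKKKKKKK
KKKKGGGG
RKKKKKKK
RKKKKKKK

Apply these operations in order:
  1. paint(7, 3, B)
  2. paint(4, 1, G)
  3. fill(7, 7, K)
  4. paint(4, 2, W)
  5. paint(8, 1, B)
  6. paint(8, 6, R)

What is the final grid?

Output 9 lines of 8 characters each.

After op 1 paint(7,3,B):
KKKKKKKK
KKKKKKKK
KKKKKKKK
KKGGGGKK
KKKKKKKK
KKKKKKKK
KKKKGGGG
RKKBKKKK
RKKKKKKK
After op 2 paint(4,1,G):
KKKKKKKK
KKKKKKKK
KKKKKKKK
KKGGGGKK
KGKKKKKK
KKKKKKKK
KKKKGGGG
RKKBKKKK
RKKKKKKK
After op 3 fill(7,7,K) [0 cells changed]:
KKKKKKKK
KKKKKKKK
KKKKKKKK
KKGGGGKK
KGKKKKKK
KKKKKKKK
KKKKGGGG
RKKBKKKK
RKKKKKKK
After op 4 paint(4,2,W):
KKKKKKKK
KKKKKKKK
KKKKKKKK
KKGGGGKK
KGWKKKKK
KKKKKKKK
KKKKGGGG
RKKBKKKK
RKKKKKKK
After op 5 paint(8,1,B):
KKKKKKKK
KKKKKKKK
KKKKKKKK
KKGGGGKK
KGWKKKKK
KKKKKKKK
KKKKGGGG
RKKBKKKK
RBKKKKKK
After op 6 paint(8,6,R):
KKKKKKKK
KKKKKKKK
KKKKKKKK
KKGGGGKK
KGWKKKKK
KKKKKKKK
KKKKGGGG
RKKBKKKK
RBKKKKRK

Answer: KKKKKKKK
KKKKKKKK
KKKKKKKK
KKGGGGKK
KGWKKKKK
KKKKKKKK
KKKKGGGG
RKKBKKKK
RBKKKKRK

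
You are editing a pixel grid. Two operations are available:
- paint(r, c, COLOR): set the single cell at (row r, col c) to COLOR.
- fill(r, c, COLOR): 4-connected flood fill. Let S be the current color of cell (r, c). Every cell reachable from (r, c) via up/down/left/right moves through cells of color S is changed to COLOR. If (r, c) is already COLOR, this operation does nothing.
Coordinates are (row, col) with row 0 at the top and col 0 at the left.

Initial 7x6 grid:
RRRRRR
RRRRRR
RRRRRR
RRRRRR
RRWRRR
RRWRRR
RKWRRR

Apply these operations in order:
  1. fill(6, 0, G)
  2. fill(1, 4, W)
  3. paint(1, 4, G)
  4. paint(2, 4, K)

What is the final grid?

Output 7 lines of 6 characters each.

After op 1 fill(6,0,G) [38 cells changed]:
GGGGGG
GGGGGG
GGGGGG
GGGGGG
GGWGGG
GGWGGG
GKWGGG
After op 2 fill(1,4,W) [38 cells changed]:
WWWWWW
WWWWWW
WWWWWW
WWWWWW
WWWWWW
WWWWWW
WKWWWW
After op 3 paint(1,4,G):
WWWWWW
WWWWGW
WWWWWW
WWWWWW
WWWWWW
WWWWWW
WKWWWW
After op 4 paint(2,4,K):
WWWWWW
WWWWGW
WWWWKW
WWWWWW
WWWWWW
WWWWWW
WKWWWW

Answer: WWWWWW
WWWWGW
WWWWKW
WWWWWW
WWWWWW
WWWWWW
WKWWWW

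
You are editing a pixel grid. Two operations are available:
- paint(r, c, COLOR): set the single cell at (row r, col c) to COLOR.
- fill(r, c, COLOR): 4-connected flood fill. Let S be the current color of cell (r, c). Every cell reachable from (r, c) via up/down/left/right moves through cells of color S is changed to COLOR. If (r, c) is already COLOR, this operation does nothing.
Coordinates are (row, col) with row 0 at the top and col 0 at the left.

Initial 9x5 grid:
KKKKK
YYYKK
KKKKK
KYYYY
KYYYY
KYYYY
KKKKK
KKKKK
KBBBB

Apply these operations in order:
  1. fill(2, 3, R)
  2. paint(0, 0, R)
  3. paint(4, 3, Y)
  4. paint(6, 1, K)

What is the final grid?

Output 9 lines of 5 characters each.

Answer: RRRRR
YYYRR
RRRRR
RYYYY
RYYYY
RYYYY
RKRRR
RRRRR
RBBBB

Derivation:
After op 1 fill(2,3,R) [26 cells changed]:
RRRRR
YYYRR
RRRRR
RYYYY
RYYYY
RYYYY
RRRRR
RRRRR
RBBBB
After op 2 paint(0,0,R):
RRRRR
YYYRR
RRRRR
RYYYY
RYYYY
RYYYY
RRRRR
RRRRR
RBBBB
After op 3 paint(4,3,Y):
RRRRR
YYYRR
RRRRR
RYYYY
RYYYY
RYYYY
RRRRR
RRRRR
RBBBB
After op 4 paint(6,1,K):
RRRRR
YYYRR
RRRRR
RYYYY
RYYYY
RYYYY
RKRRR
RRRRR
RBBBB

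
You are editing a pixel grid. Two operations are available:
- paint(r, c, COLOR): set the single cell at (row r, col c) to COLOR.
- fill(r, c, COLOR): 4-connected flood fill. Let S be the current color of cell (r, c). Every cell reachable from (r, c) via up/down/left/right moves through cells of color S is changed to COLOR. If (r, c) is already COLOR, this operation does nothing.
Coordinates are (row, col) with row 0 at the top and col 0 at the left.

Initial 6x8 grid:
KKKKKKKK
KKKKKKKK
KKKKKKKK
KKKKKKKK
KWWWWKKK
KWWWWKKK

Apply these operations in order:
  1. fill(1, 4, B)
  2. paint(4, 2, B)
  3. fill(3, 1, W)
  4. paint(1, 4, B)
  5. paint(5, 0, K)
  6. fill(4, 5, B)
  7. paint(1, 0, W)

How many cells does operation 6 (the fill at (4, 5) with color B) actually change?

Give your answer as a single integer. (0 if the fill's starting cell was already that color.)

After op 1 fill(1,4,B) [40 cells changed]:
BBBBBBBB
BBBBBBBB
BBBBBBBB
BBBBBBBB
BWWWWBBB
BWWWWBBB
After op 2 paint(4,2,B):
BBBBBBBB
BBBBBBBB
BBBBBBBB
BBBBBBBB
BWBWWBBB
BWWWWBBB
After op 3 fill(3,1,W) [41 cells changed]:
WWWWWWWW
WWWWWWWW
WWWWWWWW
WWWWWWWW
WWWWWWWW
WWWWWWWW
After op 4 paint(1,4,B):
WWWWWWWW
WWWWBWWW
WWWWWWWW
WWWWWWWW
WWWWWWWW
WWWWWWWW
After op 5 paint(5,0,K):
WWWWWWWW
WWWWBWWW
WWWWWWWW
WWWWWWWW
WWWWWWWW
KWWWWWWW
After op 6 fill(4,5,B) [46 cells changed]:
BBBBBBBB
BBBBBBBB
BBBBBBBB
BBBBBBBB
BBBBBBBB
KBBBBBBB

Answer: 46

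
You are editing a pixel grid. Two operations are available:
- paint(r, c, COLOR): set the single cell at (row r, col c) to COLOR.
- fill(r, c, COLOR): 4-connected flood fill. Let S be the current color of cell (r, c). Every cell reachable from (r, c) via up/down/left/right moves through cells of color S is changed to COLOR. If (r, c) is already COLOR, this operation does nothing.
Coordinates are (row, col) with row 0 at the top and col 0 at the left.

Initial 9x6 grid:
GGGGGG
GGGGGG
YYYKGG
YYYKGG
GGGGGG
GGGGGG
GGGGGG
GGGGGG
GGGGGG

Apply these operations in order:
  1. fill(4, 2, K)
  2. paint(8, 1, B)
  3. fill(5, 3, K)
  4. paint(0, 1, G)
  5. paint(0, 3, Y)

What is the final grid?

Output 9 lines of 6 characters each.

After op 1 fill(4,2,K) [46 cells changed]:
KKKKKK
KKKKKK
YYYKKK
YYYKKK
KKKKKK
KKKKKK
KKKKKK
KKKKKK
KKKKKK
After op 2 paint(8,1,B):
KKKKKK
KKKKKK
YYYKKK
YYYKKK
KKKKKK
KKKKKK
KKKKKK
KKKKKK
KBKKKK
After op 3 fill(5,3,K) [0 cells changed]:
KKKKKK
KKKKKK
YYYKKK
YYYKKK
KKKKKK
KKKKKK
KKKKKK
KKKKKK
KBKKKK
After op 4 paint(0,1,G):
KGKKKK
KKKKKK
YYYKKK
YYYKKK
KKKKKK
KKKKKK
KKKKKK
KKKKKK
KBKKKK
After op 5 paint(0,3,Y):
KGKYKK
KKKKKK
YYYKKK
YYYKKK
KKKKKK
KKKKKK
KKKKKK
KKKKKK
KBKKKK

Answer: KGKYKK
KKKKKK
YYYKKK
YYYKKK
KKKKKK
KKKKKK
KKKKKK
KKKKKK
KBKKKK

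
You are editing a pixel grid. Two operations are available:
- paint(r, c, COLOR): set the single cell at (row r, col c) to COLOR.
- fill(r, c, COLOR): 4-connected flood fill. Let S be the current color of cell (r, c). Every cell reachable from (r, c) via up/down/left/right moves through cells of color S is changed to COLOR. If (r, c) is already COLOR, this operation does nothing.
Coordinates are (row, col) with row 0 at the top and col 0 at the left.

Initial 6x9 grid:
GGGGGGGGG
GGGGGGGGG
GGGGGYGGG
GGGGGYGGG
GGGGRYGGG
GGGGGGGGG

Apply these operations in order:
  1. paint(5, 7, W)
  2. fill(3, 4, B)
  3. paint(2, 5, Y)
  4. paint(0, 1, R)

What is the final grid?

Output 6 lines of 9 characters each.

After op 1 paint(5,7,W):
GGGGGGGGG
GGGGGGGGG
GGGGGYGGG
GGGGGYGGG
GGGGRYGGG
GGGGGGGWG
After op 2 fill(3,4,B) [49 cells changed]:
BBBBBBBBB
BBBBBBBBB
BBBBBYBBB
BBBBBYBBB
BBBBRYBBB
BBBBBBBWB
After op 3 paint(2,5,Y):
BBBBBBBBB
BBBBBBBBB
BBBBBYBBB
BBBBBYBBB
BBBBRYBBB
BBBBBBBWB
After op 4 paint(0,1,R):
BRBBBBBBB
BBBBBBBBB
BBBBBYBBB
BBBBBYBBB
BBBBRYBBB
BBBBBBBWB

Answer: BRBBBBBBB
BBBBBBBBB
BBBBBYBBB
BBBBBYBBB
BBBBRYBBB
BBBBBBBWB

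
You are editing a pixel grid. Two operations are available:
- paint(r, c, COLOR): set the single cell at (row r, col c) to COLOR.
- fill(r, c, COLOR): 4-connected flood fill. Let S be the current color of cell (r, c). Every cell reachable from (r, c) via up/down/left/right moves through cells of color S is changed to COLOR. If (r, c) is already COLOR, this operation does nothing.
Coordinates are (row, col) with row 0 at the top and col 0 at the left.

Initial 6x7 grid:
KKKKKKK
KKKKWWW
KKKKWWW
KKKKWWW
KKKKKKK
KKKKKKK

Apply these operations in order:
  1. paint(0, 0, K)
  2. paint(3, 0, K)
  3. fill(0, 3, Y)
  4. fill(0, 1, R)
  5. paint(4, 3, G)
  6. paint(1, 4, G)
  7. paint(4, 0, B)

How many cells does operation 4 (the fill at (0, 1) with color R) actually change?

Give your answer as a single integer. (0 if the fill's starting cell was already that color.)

Answer: 33

Derivation:
After op 1 paint(0,0,K):
KKKKKKK
KKKKWWW
KKKKWWW
KKKKWWW
KKKKKKK
KKKKKKK
After op 2 paint(3,0,K):
KKKKKKK
KKKKWWW
KKKKWWW
KKKKWWW
KKKKKKK
KKKKKKK
After op 3 fill(0,3,Y) [33 cells changed]:
YYYYYYY
YYYYWWW
YYYYWWW
YYYYWWW
YYYYYYY
YYYYYYY
After op 4 fill(0,1,R) [33 cells changed]:
RRRRRRR
RRRRWWW
RRRRWWW
RRRRWWW
RRRRRRR
RRRRRRR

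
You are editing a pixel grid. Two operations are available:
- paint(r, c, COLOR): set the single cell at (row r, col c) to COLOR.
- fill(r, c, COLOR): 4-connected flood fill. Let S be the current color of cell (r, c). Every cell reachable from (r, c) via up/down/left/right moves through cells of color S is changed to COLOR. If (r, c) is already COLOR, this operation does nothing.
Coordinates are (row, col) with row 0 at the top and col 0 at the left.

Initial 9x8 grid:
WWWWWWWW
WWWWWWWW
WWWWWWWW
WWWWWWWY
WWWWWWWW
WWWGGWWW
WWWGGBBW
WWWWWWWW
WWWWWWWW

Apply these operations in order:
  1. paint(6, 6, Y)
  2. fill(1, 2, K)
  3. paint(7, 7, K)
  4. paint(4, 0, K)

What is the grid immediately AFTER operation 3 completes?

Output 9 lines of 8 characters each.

Answer: KKKKKKKK
KKKKKKKK
KKKKKKKK
KKKKKKKY
KKKKKKKK
KKKGGKKK
KKKGGBYK
KKKKKKKK
KKKKKKKK

Derivation:
After op 1 paint(6,6,Y):
WWWWWWWW
WWWWWWWW
WWWWWWWW
WWWWWWWY
WWWWWWWW
WWWGGWWW
WWWGGBYW
WWWWWWWW
WWWWWWWW
After op 2 fill(1,2,K) [65 cells changed]:
KKKKKKKK
KKKKKKKK
KKKKKKKK
KKKKKKKY
KKKKKKKK
KKKGGKKK
KKKGGBYK
KKKKKKKK
KKKKKKKK
After op 3 paint(7,7,K):
KKKKKKKK
KKKKKKKK
KKKKKKKK
KKKKKKKY
KKKKKKKK
KKKGGKKK
KKKGGBYK
KKKKKKKK
KKKKKKKK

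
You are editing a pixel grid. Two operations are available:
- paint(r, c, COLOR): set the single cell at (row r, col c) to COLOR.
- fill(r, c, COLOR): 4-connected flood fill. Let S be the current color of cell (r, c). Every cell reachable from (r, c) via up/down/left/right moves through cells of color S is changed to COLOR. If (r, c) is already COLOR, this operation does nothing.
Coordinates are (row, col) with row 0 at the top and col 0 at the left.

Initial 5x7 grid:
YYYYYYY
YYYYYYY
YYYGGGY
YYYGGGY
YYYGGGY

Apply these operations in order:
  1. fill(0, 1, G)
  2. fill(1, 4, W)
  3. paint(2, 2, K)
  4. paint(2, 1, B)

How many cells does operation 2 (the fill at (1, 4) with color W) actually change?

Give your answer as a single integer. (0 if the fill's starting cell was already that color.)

After op 1 fill(0,1,G) [26 cells changed]:
GGGGGGG
GGGGGGG
GGGGGGG
GGGGGGG
GGGGGGG
After op 2 fill(1,4,W) [35 cells changed]:
WWWWWWW
WWWWWWW
WWWWWWW
WWWWWWW
WWWWWWW

Answer: 35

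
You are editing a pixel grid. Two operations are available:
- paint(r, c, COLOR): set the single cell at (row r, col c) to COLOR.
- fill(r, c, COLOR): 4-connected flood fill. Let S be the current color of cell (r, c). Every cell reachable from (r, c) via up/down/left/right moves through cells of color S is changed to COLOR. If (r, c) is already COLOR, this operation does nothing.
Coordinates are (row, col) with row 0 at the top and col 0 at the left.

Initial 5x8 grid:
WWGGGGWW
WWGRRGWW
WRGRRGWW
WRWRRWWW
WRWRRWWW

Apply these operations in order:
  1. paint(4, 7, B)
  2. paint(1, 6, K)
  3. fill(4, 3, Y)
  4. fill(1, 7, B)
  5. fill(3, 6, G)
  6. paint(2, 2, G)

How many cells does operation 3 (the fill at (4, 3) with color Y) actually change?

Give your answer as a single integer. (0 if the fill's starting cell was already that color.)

Answer: 8

Derivation:
After op 1 paint(4,7,B):
WWGGGGWW
WWGRRGWW
WRGRRGWW
WRWRRWWW
WRWRRWWB
After op 2 paint(1,6,K):
WWGGGGWW
WWGRRGKW
WRGRRGWW
WRWRRWWW
WRWRRWWB
After op 3 fill(4,3,Y) [8 cells changed]:
WWGGGGWW
WWGYYGKW
WRGYYGWW
WRWYYWWW
WRWYYWWB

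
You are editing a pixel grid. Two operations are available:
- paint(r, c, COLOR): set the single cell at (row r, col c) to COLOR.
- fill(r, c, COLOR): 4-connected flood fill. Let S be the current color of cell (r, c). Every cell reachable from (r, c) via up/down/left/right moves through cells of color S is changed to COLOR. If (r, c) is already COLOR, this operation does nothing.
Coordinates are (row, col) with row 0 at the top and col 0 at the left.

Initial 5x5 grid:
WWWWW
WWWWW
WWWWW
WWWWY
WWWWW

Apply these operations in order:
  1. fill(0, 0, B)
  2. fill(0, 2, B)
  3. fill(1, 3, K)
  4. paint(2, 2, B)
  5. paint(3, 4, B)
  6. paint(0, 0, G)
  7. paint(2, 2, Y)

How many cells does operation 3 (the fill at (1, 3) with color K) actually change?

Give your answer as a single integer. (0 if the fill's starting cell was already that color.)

Answer: 24

Derivation:
After op 1 fill(0,0,B) [24 cells changed]:
BBBBB
BBBBB
BBBBB
BBBBY
BBBBB
After op 2 fill(0,2,B) [0 cells changed]:
BBBBB
BBBBB
BBBBB
BBBBY
BBBBB
After op 3 fill(1,3,K) [24 cells changed]:
KKKKK
KKKKK
KKKKK
KKKKY
KKKKK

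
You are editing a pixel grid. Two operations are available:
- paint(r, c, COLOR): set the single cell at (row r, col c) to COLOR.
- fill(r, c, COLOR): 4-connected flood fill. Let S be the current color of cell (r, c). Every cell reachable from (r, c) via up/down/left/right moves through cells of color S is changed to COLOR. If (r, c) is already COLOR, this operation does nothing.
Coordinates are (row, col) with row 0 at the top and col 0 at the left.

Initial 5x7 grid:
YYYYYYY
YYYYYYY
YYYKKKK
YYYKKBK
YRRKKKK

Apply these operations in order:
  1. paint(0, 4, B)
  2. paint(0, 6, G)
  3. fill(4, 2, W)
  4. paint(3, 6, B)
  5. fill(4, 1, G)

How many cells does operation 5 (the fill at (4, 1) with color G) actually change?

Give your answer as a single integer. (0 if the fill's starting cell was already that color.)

Answer: 2

Derivation:
After op 1 paint(0,4,B):
YYYYBYY
YYYYYYY
YYYKKKK
YYYKKBK
YRRKKKK
After op 2 paint(0,6,G):
YYYYBYG
YYYYYYY
YYYKKKK
YYYKKBK
YRRKKKK
After op 3 fill(4,2,W) [2 cells changed]:
YYYYBYG
YYYYYYY
YYYKKKK
YYYKKBK
YWWKKKK
After op 4 paint(3,6,B):
YYYYBYG
YYYYYYY
YYYKKKK
YYYKKBB
YWWKKKK
After op 5 fill(4,1,G) [2 cells changed]:
YYYYBYG
YYYYYYY
YYYKKKK
YYYKKBB
YGGKKKK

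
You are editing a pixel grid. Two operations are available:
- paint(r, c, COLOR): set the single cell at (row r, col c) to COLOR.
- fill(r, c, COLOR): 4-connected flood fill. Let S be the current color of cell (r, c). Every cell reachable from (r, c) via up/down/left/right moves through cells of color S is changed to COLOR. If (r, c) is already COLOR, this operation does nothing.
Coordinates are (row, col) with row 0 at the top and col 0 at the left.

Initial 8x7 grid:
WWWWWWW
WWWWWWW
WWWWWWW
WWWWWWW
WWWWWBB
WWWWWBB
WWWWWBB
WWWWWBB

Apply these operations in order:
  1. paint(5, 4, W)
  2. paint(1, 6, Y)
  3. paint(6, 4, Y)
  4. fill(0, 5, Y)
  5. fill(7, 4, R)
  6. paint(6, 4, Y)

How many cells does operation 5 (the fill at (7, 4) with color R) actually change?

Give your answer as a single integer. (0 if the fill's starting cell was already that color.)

After op 1 paint(5,4,W):
WWWWWWW
WWWWWWW
WWWWWWW
WWWWWWW
WWWWWBB
WWWWWBB
WWWWWBB
WWWWWBB
After op 2 paint(1,6,Y):
WWWWWWW
WWWWWWY
WWWWWWW
WWWWWWW
WWWWWBB
WWWWWBB
WWWWWBB
WWWWWBB
After op 3 paint(6,4,Y):
WWWWWWW
WWWWWWY
WWWWWWW
WWWWWWW
WWWWWBB
WWWWWBB
WWWWYBB
WWWWWBB
After op 4 fill(0,5,Y) [46 cells changed]:
YYYYYYY
YYYYYYY
YYYYYYY
YYYYYYY
YYYYYBB
YYYYYBB
YYYYYBB
YYYYYBB
After op 5 fill(7,4,R) [48 cells changed]:
RRRRRRR
RRRRRRR
RRRRRRR
RRRRRRR
RRRRRBB
RRRRRBB
RRRRRBB
RRRRRBB

Answer: 48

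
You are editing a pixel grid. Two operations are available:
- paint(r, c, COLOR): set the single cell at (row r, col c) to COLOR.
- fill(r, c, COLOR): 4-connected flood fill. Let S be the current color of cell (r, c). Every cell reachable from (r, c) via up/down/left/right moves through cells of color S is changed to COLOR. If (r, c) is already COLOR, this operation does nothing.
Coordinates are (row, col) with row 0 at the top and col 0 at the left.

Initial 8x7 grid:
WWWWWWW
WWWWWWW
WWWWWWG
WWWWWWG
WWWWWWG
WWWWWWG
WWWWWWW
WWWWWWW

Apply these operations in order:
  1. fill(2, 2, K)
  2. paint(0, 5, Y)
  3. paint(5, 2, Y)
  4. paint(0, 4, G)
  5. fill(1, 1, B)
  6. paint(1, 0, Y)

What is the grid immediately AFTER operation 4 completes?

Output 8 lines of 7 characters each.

Answer: KKKKGYK
KKKKKKK
KKKKKKG
KKKKKKG
KKKKKKG
KKYKKKG
KKKKKKK
KKKKKKK

Derivation:
After op 1 fill(2,2,K) [52 cells changed]:
KKKKKKK
KKKKKKK
KKKKKKG
KKKKKKG
KKKKKKG
KKKKKKG
KKKKKKK
KKKKKKK
After op 2 paint(0,5,Y):
KKKKKYK
KKKKKKK
KKKKKKG
KKKKKKG
KKKKKKG
KKKKKKG
KKKKKKK
KKKKKKK
After op 3 paint(5,2,Y):
KKKKKYK
KKKKKKK
KKKKKKG
KKKKKKG
KKKKKKG
KKYKKKG
KKKKKKK
KKKKKKK
After op 4 paint(0,4,G):
KKKKGYK
KKKKKKK
KKKKKKG
KKKKKKG
KKKKKKG
KKYKKKG
KKKKKKK
KKKKKKK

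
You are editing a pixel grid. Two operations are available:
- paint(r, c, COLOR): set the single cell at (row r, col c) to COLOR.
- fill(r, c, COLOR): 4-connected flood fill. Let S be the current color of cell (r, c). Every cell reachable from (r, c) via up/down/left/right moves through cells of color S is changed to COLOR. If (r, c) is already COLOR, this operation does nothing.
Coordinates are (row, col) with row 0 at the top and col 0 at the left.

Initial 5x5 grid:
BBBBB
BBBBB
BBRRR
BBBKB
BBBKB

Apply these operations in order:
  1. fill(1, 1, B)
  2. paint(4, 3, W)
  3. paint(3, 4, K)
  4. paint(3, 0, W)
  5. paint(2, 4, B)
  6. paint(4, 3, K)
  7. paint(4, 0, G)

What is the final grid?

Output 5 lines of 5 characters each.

Answer: BBBBB
BBBBB
BBRRB
WBBKK
GBBKB

Derivation:
After op 1 fill(1,1,B) [0 cells changed]:
BBBBB
BBBBB
BBRRR
BBBKB
BBBKB
After op 2 paint(4,3,W):
BBBBB
BBBBB
BBRRR
BBBKB
BBBWB
After op 3 paint(3,4,K):
BBBBB
BBBBB
BBRRR
BBBKK
BBBWB
After op 4 paint(3,0,W):
BBBBB
BBBBB
BBRRR
WBBKK
BBBWB
After op 5 paint(2,4,B):
BBBBB
BBBBB
BBRRB
WBBKK
BBBWB
After op 6 paint(4,3,K):
BBBBB
BBBBB
BBRRB
WBBKK
BBBKB
After op 7 paint(4,0,G):
BBBBB
BBBBB
BBRRB
WBBKK
GBBKB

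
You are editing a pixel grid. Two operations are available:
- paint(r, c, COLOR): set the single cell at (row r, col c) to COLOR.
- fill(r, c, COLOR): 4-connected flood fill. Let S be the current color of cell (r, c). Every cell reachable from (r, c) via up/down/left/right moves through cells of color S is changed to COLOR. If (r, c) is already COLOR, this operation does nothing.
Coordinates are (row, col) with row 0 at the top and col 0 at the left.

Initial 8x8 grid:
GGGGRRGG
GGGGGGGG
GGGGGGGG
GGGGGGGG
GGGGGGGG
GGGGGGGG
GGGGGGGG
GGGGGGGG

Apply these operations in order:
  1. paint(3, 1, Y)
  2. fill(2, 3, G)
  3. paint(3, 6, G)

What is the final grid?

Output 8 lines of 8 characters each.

After op 1 paint(3,1,Y):
GGGGRRGG
GGGGGGGG
GGGGGGGG
GYGGGGGG
GGGGGGGG
GGGGGGGG
GGGGGGGG
GGGGGGGG
After op 2 fill(2,3,G) [0 cells changed]:
GGGGRRGG
GGGGGGGG
GGGGGGGG
GYGGGGGG
GGGGGGGG
GGGGGGGG
GGGGGGGG
GGGGGGGG
After op 3 paint(3,6,G):
GGGGRRGG
GGGGGGGG
GGGGGGGG
GYGGGGGG
GGGGGGGG
GGGGGGGG
GGGGGGGG
GGGGGGGG

Answer: GGGGRRGG
GGGGGGGG
GGGGGGGG
GYGGGGGG
GGGGGGGG
GGGGGGGG
GGGGGGGG
GGGGGGGG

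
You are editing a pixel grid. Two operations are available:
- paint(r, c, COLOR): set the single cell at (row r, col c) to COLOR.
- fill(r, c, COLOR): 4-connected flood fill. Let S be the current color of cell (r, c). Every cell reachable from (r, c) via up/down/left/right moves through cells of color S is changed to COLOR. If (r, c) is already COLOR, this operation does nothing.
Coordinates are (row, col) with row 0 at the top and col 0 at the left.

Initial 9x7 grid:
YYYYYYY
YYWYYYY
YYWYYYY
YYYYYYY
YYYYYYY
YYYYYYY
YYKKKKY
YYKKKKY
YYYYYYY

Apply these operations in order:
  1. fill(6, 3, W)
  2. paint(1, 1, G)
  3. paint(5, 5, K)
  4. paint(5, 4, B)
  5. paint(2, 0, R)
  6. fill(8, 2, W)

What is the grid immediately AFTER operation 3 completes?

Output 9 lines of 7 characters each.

Answer: YYYYYYY
YGWYYYY
YYWYYYY
YYYYYYY
YYYYYYY
YYYYYKY
YYWWWWY
YYWWWWY
YYYYYYY

Derivation:
After op 1 fill(6,3,W) [8 cells changed]:
YYYYYYY
YYWYYYY
YYWYYYY
YYYYYYY
YYYYYYY
YYYYYYY
YYWWWWY
YYWWWWY
YYYYYYY
After op 2 paint(1,1,G):
YYYYYYY
YGWYYYY
YYWYYYY
YYYYYYY
YYYYYYY
YYYYYYY
YYWWWWY
YYWWWWY
YYYYYYY
After op 3 paint(5,5,K):
YYYYYYY
YGWYYYY
YYWYYYY
YYYYYYY
YYYYYYY
YYYYYKY
YYWWWWY
YYWWWWY
YYYYYYY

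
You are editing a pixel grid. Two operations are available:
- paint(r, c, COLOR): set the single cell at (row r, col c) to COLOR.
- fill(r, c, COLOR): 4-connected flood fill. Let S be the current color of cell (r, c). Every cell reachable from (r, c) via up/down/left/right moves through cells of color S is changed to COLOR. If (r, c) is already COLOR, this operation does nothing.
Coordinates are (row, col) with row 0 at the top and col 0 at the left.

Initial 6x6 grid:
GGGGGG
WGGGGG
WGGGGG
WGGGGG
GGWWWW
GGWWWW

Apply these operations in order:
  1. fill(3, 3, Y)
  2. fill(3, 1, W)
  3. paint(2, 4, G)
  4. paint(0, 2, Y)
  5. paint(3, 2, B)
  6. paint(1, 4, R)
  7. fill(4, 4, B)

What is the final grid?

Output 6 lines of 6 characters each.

Answer: BBYBBB
BBBBRB
BBBBGB
BBBBBB
BBBBBB
BBBBBB

Derivation:
After op 1 fill(3,3,Y) [25 cells changed]:
YYYYYY
WYYYYY
WYYYYY
WYYYYY
YYWWWW
YYWWWW
After op 2 fill(3,1,W) [25 cells changed]:
WWWWWW
WWWWWW
WWWWWW
WWWWWW
WWWWWW
WWWWWW
After op 3 paint(2,4,G):
WWWWWW
WWWWWW
WWWWGW
WWWWWW
WWWWWW
WWWWWW
After op 4 paint(0,2,Y):
WWYWWW
WWWWWW
WWWWGW
WWWWWW
WWWWWW
WWWWWW
After op 5 paint(3,2,B):
WWYWWW
WWWWWW
WWWWGW
WWBWWW
WWWWWW
WWWWWW
After op 6 paint(1,4,R):
WWYWWW
WWWWRW
WWWWGW
WWBWWW
WWWWWW
WWWWWW
After op 7 fill(4,4,B) [32 cells changed]:
BBYBBB
BBBBRB
BBBBGB
BBBBBB
BBBBBB
BBBBBB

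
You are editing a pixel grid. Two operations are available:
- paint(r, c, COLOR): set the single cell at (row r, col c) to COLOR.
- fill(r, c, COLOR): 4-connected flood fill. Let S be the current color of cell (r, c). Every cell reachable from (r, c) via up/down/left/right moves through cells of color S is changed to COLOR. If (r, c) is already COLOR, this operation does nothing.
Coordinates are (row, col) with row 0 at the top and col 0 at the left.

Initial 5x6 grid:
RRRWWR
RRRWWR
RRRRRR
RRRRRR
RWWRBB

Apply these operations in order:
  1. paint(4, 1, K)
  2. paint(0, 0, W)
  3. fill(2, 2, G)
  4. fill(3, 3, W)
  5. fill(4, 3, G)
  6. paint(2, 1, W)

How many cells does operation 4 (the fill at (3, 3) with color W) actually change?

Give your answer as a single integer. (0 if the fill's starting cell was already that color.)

Answer: 21

Derivation:
After op 1 paint(4,1,K):
RRRWWR
RRRWWR
RRRRRR
RRRRRR
RKWRBB
After op 2 paint(0,0,W):
WRRWWR
RRRWWR
RRRRRR
RRRRRR
RKWRBB
After op 3 fill(2,2,G) [21 cells changed]:
WGGWWG
GGGWWG
GGGGGG
GGGGGG
GKWGBB
After op 4 fill(3,3,W) [21 cells changed]:
WWWWWW
WWWWWW
WWWWWW
WWWWWW
WKWWBB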